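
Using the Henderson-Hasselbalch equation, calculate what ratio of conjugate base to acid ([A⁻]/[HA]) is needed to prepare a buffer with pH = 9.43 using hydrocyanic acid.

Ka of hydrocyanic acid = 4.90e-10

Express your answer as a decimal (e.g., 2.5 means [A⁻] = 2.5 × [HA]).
[A⁻]/[HA] = 1.319

pKa = −log(4.90e-10) = 9.3098. pH = pKa + log([A⁻]/[HA]). 9.43 = 9.3098 + log(ratio). log(ratio) = 9.43 − 9.3098 = 0.1202. ratio = 10^(0.1202) = 1.319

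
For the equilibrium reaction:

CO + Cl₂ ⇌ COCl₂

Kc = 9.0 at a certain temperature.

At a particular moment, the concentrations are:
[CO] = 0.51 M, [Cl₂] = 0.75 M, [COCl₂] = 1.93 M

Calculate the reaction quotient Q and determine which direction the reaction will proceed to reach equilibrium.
Q = 5.046, Q < K, reaction proceeds forward (toward products)

Q = ([COCl₂]) / ([CO] × [Cl₂])
  = ((1.93)) / ((0.51)·(0.75)) = 1.93/0.3825 = 5.046
Since Q = 5.046 < Kc = 9.0, the reaction proceeds forward (toward products) to reach equilibrium.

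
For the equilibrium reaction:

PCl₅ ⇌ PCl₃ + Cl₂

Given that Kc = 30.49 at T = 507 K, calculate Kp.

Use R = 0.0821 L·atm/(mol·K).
K_p = 1.27e+03

Δn = (moles gaseous products) − (moles gaseous reactants) = 1
T = 507 K; RT = 0.0821 × 507 = 41.6247
Kp = Kc·(RT)^Δn = 30.49 × (41.6247)^1 = 30.49 × 41.6247 = 1.27e+03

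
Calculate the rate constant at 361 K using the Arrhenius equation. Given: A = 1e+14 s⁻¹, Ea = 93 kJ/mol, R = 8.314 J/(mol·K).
3.49e+00 s⁻¹

k = A·exp(-Ea/(R·T)) = 1e+14·exp(-93000/(8.314·361)) = 1e+14·exp(-30.9860) = 1e+14·3.4910e-14 = 3.49e+00 s⁻¹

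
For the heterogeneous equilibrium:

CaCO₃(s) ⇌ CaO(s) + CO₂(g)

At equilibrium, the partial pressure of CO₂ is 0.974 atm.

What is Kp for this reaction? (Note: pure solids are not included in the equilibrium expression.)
K_p = 0.974

Solids (CaCO₃, CaO) have activity 1 and are excluded.
Kp = P(CO₂) = 0.974.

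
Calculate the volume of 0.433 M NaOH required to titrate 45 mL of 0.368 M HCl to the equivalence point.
V_{base} = 38.2 mL

At equivalence: moles acid = moles base.
moles HCl = 0.368 M × 0.045 L = 0.01656 mol
V_NaOH = 0.01656 mol ÷ 0.433 M = 0.03824 L = 38.2 mL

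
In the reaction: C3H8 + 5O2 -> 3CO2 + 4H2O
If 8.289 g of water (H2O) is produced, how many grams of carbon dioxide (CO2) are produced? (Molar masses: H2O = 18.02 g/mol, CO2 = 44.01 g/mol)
Moles of H2O = 8.289 g ÷ 18.02 g/mol = 0.459989 mol
Mole ratio: 3 mol CO2 / 4 mol H2O
Moles of CO2 = 0.459989 × (3/4) = 0.344992 mol
Mass of CO2 = 0.344992 mol × 44.01 g/mol = 15.18 g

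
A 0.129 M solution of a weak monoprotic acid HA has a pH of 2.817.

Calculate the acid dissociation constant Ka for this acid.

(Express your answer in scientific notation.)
K_a = 1.82e-05

[H⁺] = 10^(−pH) = 10^(−2.817) = 1.524e-03 M. For HA ⇌ H⁺ + A⁻, Ka = x²/(C − x) = (1.524e-03)²/(0.129 − 1.524e-03) = 1.82e-05.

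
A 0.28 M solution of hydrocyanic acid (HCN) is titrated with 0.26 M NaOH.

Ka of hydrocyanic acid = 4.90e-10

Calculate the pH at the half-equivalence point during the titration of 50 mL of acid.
pH = pKa = 9.31

At the half-equivalence point, [HA] = [A⁻], so by Henderson–Hasselbalch pH = pKa + log(1) = pKa.
pKa = −log(4.90e-10) = 9.31.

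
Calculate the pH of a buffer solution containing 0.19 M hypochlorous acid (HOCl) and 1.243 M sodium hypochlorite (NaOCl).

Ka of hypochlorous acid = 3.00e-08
pH = 8.34

pKa = -log(3.00e-08) = 7.52. pH = pKa + log([A⁻]/[HA]) = 7.52 + log(1.243/0.19)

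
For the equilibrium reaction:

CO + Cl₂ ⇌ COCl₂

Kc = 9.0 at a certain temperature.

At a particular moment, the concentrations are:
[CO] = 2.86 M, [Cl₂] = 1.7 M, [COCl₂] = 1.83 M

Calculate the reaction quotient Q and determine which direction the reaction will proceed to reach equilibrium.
Q = 0.376, Q < K, reaction proceeds forward (toward products)

Q = ([COCl₂]) / ([CO] × [Cl₂])
  = ((1.83)) / ((2.86)·(1.7)) = 1.83/4.862 = 0.3764
Since Q = 0.3764 < Kc = 9.0, the reaction proceeds forward (toward products) to reach equilibrium.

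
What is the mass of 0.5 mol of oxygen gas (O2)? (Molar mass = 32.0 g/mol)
Mass = 0.5 mol × 32.0 g/mol = 16 g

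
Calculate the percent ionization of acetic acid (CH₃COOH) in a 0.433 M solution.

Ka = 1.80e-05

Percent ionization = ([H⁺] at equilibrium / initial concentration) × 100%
Percent ionization = 0.643%

Let x = [H⁺]. Ka = x²/(C - x) ⇒ x² + (1.80e-05)x - (1.80e-05)(0.433) = 0. x = 2.7828e-03. Percent = (2.7828e-03/0.433) × 100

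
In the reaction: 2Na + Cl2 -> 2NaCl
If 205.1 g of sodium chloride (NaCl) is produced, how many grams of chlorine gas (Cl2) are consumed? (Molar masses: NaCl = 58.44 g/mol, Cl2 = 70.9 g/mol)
Moles of NaCl = 205.1 g ÷ 58.44 g/mol = 3.50958 mol
Mole ratio: 1 mol Cl2 / 2 mol NaCl
Moles of Cl2 = 3.50958 × (1/2) = 1.75479 mol
Mass of Cl2 = 1.75479 mol × 70.9 g/mol = 124.4 g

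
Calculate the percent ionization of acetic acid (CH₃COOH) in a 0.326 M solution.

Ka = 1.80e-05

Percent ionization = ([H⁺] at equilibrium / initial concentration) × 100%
Percent ionization = 0.74%

Let x = [H⁺]. Ka = x²/(C - x) ⇒ x² + (1.80e-05)x - (1.80e-05)(0.326) = 0. x = 2.4134e-03. Percent = (2.4134e-03/0.326) × 100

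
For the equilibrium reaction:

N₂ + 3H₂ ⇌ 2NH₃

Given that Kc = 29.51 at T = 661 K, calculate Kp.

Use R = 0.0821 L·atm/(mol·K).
K_p = 0.0100

Δn = (moles gaseous products) − (moles gaseous reactants) = -2
T = 661 K; RT = 0.0821 × 661 = 54.2681
Kp = Kc·(RT)^Δn = 29.51 × (54.2681)^-2 = 29.51 × 0.000339555 = 0.0100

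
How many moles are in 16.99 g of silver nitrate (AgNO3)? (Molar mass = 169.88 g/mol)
Moles = 16.99 g ÷ 169.88 g/mol = 0.1 mol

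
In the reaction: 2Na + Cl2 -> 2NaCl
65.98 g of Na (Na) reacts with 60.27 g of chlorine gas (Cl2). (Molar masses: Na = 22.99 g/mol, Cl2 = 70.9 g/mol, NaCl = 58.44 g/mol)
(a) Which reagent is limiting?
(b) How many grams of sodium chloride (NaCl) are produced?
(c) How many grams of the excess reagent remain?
(a) Cl2, (b) 99.36 g, (c) 26.89 g

Moles of Na = 65.98 g ÷ 22.99 g/mol = 2.86994 mol
Moles of Cl2 = 60.27 g ÷ 70.9 g/mol = 0.850071 mol
Moles ÷ coefficient: Na: 2.86994/2 = 1.435, Cl2: 0.850071/1 = 0.8501
(a) Cl2 has the smaller value, so Cl2 is the limiting reagent.
(b) Moles of NaCl = 0.850071 mol Cl2 × (2/1) = 1.70014 mol; mass = 1.70014 mol × 58.44 g/mol = 99.36 g
(c) Na consumed = 0.850071 × (2/1) = 1.70014 mol; remaining = 2.86994 − 1.70014 = 1.1698 mol; mass = 1.1698 mol × 22.99 g/mol = 26.89 g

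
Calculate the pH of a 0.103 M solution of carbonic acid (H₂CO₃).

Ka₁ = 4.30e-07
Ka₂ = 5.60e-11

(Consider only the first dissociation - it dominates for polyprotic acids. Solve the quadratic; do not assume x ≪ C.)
pH = 3.68

x² + Ka₁·x − Ka₁·C = 0 with Ka₁ = 4.30e-07, C = 0.103.
x = (−Ka₁ + √(Ka₁² + 4·Ka₁·C))/2 = 2.1024e-04 M, so pH = 3.68.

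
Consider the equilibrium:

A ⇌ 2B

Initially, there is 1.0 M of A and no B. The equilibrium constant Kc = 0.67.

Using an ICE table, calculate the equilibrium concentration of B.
[B] = 0.668 M

ICE: [A] = 1.0 − x, [B] = 2x.
Kc = (2x)²/(1.0 − x) = 0.67 ⇒ 4x² + 0.67x − 0.67 = 0.
x = (−0.67 + √(0.67² + 4·4·0.67))/(2·4) = (−0.67 + √11.169)/8 = 0.334.
[B] = 2x = 0.668 M.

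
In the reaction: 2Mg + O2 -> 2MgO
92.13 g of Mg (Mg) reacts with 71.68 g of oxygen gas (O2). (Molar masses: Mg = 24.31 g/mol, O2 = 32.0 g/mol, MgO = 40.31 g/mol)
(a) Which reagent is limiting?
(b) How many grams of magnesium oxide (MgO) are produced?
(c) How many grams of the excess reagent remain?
(a) Mg, (b) 152.8 g, (c) 11.04 g

Moles of Mg = 92.13 g ÷ 24.31 g/mol = 3.7898 mol
Moles of O2 = 71.68 g ÷ 32.0 g/mol = 2.24 mol
Moles ÷ coefficient: Mg: 3.7898/2 = 1.895, O2: 2.24/1 = 2.24
(a) Mg has the smaller value, so Mg is the limiting reagent.
(b) Moles of MgO = 3.7898 mol Mg × (2/2) = 3.7898 mol; mass = 3.7898 mol × 40.31 g/mol = 152.8 g
(c) O2 consumed = 3.7898 × (1/2) = 1.8949 mol; remaining = 2.24 − 1.8949 = 0.345101 mol; mass = 0.345101 mol × 32.0 g/mol = 11.04 g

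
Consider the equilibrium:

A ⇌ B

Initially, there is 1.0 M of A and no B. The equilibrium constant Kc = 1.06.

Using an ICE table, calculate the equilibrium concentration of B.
[B] = 0.515 M

ICE: [A] = 1.0 − x, [B] = x.
Kc = x/(1.0 − x) = 1.06 ⇒ x = 1.06·1.0/(1 + 1.06) = 1.06/2.06 = 0.5146.
[B] = x = 0.515 M.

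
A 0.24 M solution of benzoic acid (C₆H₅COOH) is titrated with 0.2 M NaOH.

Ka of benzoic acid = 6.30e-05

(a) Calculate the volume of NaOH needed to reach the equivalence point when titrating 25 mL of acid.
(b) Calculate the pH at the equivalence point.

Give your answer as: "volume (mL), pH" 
V = 30.0 mL, pH = 8.62

(a) At equivalence: moles acid = moles base.
moles acid = 0.24 × 0.025 = 0.006 mol; V_NaOH = 0.006/0.2 = 0.03 L = 30.0 mL.
(b) At equivalence, all acid → conjugate base A⁻ at [A⁻] = 0.006/0.055 = 0.1091 M.
Kb = Kw/Ka = 1.0e-14/6.30e-05 = 1.587e-10; [OH⁻] = √(Kb·[A⁻]) = 4.161e-06; pOH = 5.38; pH = 14 − pOH = 8.62.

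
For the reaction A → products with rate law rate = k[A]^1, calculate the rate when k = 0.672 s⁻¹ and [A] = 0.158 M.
0.1062 M/s

rate = k·[A]^1 = 0.672·(0.158)^1 = 0.672·0.158 = 0.1062 M/s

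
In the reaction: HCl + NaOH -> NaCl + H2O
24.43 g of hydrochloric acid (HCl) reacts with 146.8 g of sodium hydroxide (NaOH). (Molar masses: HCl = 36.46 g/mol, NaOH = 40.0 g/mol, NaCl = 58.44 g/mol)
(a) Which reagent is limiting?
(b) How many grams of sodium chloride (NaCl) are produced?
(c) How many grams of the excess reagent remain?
(a) HCl, (b) 39.16 g, (c) 120 g

Moles of HCl = 24.43 g ÷ 36.46 g/mol = 0.670049 mol
Moles of NaOH = 146.8 g ÷ 40.0 g/mol = 3.67 mol
Moles ÷ coefficient: HCl: 0.670049/1 = 0.67, NaOH: 3.67/1 = 3.67
(a) HCl has the smaller value, so HCl is the limiting reagent.
(b) Moles of NaCl = 0.670049 mol HCl × (1/1) = 0.670049 mol; mass = 0.670049 mol × 58.44 g/mol = 39.16 g
(c) NaOH consumed = 0.670049 × (1/1) = 0.670049 mol; remaining = 3.67 − 0.670049 = 2.99995 mol; mass = 2.99995 mol × 40.0 g/mol = 120 g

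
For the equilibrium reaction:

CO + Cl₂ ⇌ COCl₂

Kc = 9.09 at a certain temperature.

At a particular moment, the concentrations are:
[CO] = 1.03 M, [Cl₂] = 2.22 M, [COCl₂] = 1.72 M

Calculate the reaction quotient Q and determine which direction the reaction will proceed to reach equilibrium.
Q = 0.752, Q < K, reaction proceeds forward (toward products)

Q = ([COCl₂]) / ([CO] × [Cl₂])
  = ((1.72)) / ((1.03)·(2.22)) = 1.72/2.2866 = 0.7522
Since Q = 0.7522 < Kc = 9.09, the reaction proceeds forward (toward products) to reach equilibrium.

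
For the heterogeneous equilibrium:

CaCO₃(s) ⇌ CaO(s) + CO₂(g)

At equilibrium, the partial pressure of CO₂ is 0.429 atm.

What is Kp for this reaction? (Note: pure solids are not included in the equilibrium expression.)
K_p = 0.429

Solids (CaCO₃, CaO) have activity 1 and are excluded.
Kp = P(CO₂) = 0.429.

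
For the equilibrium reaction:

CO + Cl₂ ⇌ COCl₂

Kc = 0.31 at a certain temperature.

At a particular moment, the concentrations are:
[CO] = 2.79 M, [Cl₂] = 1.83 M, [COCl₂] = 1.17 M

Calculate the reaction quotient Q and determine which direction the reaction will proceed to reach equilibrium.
Q = 0.229, Q < K, reaction proceeds forward (toward products)

Q = ([COCl₂]) / ([CO] × [Cl₂])
  = ((1.17)) / ((2.79)·(1.83)) = 1.17/5.1057 = 0.2292
Since Q = 0.2292 < Kc = 0.31, the reaction proceeds forward (toward products) to reach equilibrium.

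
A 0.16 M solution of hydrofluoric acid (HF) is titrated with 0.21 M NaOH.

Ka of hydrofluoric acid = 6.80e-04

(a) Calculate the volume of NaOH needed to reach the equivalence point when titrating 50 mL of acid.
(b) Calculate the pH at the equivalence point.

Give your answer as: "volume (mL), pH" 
V = 38.1 mL, pH = 8.06

(a) At equivalence: moles acid = moles base.
moles acid = 0.16 × 0.05 = 0.008 mol; V_NaOH = 0.008/0.21 = 0.0381 L = 38.1 mL.
(b) At equivalence, all acid → conjugate base A⁻ at [A⁻] = 0.008/0.0881 = 0.09081 M.
Kb = Kw/Ka = 1.0e-14/6.80e-04 = 1.471e-11; [OH⁻] = √(Kb·[A⁻]) = 1.156e-06; pOH = 5.94; pH = 14 − pOH = 8.06.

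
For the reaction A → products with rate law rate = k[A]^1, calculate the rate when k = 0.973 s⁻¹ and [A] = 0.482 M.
0.469 M/s

rate = k·[A]^1 = 0.973·(0.482)^1 = 0.973·0.482 = 0.469 M/s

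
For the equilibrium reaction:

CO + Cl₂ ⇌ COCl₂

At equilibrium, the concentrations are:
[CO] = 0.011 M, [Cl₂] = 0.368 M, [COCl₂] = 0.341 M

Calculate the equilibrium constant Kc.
K_c = 84.2391

Kc = ([COCl₂]) / ([CO] × [Cl₂])
   = ((0.341)) / ((0.011)·(0.368))
   = 0.341 / 0.004048 = 84.2391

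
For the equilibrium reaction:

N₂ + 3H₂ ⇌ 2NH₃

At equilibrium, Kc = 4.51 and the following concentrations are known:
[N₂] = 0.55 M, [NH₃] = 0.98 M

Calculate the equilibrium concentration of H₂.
[H₂] = 0.7288 M

Kc = ([NH₃]^2) / ([N₂] × [H₂]^3) = 4.51
[H₂]^3 = (product terms)/(Kc · other reactant terms) = 0.9604 / (4.51 · 0.55) = 0.38718
[H₂] = (0.38718)^(1/3) = 0.7288 M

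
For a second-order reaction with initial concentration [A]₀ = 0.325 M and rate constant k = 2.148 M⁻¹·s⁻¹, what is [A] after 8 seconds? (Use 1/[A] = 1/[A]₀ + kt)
0.0494 M

1/[A] = 1/[A]₀ + k·t = 1/0.325 + (2.148)·(8) = 3.0769 + 17.1840 = 20.2609
[A] = 1/20.2609 = 0.0494 M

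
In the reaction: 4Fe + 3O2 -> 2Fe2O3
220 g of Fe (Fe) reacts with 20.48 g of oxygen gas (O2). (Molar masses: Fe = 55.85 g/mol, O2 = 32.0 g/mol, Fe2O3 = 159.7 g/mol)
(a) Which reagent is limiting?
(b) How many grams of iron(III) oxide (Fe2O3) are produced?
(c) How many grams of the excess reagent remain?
(a) O2, (b) 68.14 g, (c) 172.3 g

Moles of Fe = 220 g ÷ 55.85 g/mol = 3.93912 mol
Moles of O2 = 20.48 g ÷ 32.0 g/mol = 0.64 mol
Moles ÷ coefficient: Fe: 3.93912/4 = 0.9848, O2: 0.64/3 = 0.2133
(a) O2 has the smaller value, so O2 is the limiting reagent.
(b) Moles of Fe2O3 = 0.64 mol O2 × (2/3) = 0.426667 mol; mass = 0.426667 mol × 159.7 g/mol = 68.14 g
(c) Fe consumed = 0.64 × (4/3) = 0.853333 mol; remaining = 3.93912 − 0.853333 = 3.08579 mol; mass = 3.08579 mol × 55.85 g/mol = 172.3 g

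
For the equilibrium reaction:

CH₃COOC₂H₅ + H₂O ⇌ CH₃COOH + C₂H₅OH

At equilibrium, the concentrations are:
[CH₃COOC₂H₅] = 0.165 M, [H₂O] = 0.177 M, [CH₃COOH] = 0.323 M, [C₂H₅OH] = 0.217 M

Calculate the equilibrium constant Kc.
K_c = 2.4000

Kc = ([CH₃COOH] × [C₂H₅OH]) / ([CH₃COOC₂H₅] × [H₂O])
   = ((0.323)·(0.217)) / ((0.165)·(0.177))
   = 0.070091 / 0.029205 = 2.4000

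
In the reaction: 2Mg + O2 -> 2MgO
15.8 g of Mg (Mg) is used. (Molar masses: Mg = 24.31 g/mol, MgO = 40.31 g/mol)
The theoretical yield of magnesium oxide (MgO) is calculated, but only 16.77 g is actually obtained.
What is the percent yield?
Moles of Mg = 15.8 g ÷ 24.31 g/mol = 0.649938 mol
Mole ratio: 2 mol MgO / 2 mol Mg
Moles of MgO = 0.649938 × (2/2) = 0.649938 mol
Theoretical yield = 0.649938 mol × 40.31 g/mol = 26.199 g
Actual yield = 16.77 g
Percent yield = (16.77 / 26.199) × 100% = 64.0%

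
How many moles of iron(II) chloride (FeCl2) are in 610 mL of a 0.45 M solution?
Moles = Molarity × Volume (L)
Moles = 0.45 M × 0.61 L = 0.2745 mol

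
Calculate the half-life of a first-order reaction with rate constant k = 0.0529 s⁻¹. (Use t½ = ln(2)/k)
13.10 s

t½ = ln(2)/k = 0.6931/0.0529 = 13.10 s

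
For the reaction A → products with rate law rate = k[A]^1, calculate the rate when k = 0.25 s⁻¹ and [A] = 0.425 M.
0.1062 M/s

rate = k·[A]^1 = 0.25·(0.425)^1 = 0.25·0.425 = 0.1062 M/s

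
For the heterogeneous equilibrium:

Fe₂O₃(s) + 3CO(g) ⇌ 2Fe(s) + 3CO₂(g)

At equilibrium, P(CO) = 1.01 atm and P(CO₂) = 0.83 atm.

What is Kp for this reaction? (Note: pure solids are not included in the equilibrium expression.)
K_p = 0.555

Solids (Fe₂O₃, Fe) are excluded.
Kp = P(CO₂)³/P(CO)³ = (0.83)³/(1.01)³ = 0.5718/1.03 = 0.555.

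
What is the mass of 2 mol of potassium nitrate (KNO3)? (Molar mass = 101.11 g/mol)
Mass = 2 mol × 101.11 g/mol = 202.2 g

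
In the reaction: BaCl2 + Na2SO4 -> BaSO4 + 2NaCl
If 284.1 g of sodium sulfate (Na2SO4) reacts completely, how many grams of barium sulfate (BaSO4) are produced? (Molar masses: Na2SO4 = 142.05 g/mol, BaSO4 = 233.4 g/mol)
Moles of Na2SO4 = 284.1 g ÷ 142.05 g/mol = 2 mol
Mole ratio: 1 mol BaSO4 / 1 mol Na2SO4
Moles of BaSO4 = 2 × (1/1) = 2 mol
Mass of BaSO4 = 2 mol × 233.4 g/mol = 466.8 g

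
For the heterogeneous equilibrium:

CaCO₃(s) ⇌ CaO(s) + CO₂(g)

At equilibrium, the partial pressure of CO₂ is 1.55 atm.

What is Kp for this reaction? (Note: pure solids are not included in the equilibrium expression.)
K_p = 1.55

Solids (CaCO₃, CaO) have activity 1 and are excluded.
Kp = P(CO₂) = 1.55.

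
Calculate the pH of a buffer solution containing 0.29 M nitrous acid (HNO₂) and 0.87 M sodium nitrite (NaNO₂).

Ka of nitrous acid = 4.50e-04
pH = 3.82

pKa = -log(4.50e-04) = 3.35. pH = pKa + log([A⁻]/[HA]) = 3.35 + log(0.87/0.29)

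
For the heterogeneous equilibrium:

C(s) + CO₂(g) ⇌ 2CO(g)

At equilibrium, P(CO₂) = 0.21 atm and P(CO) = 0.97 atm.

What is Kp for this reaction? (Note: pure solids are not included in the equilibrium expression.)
K_p = 4.480

Solid C is excluded.
Kp = P(CO)²/P(CO₂) = (0.97)²/0.21 = 0.9409/0.21 = 4.480.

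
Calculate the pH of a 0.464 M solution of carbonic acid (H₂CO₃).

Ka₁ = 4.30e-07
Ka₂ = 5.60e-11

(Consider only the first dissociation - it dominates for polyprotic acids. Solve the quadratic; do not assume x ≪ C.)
pH = 3.35

x² + Ka₁·x − Ka₁·C = 0 with Ka₁ = 4.30e-07, C = 0.464.
x = (−Ka₁ + √(Ka₁² + 4·Ka₁·C))/2 = 4.4646e-04 M, so pH = 3.35.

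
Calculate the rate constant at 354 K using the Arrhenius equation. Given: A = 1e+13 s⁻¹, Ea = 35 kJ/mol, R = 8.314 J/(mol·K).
6.84e+07 s⁻¹

k = A·exp(-Ea/(R·T)) = 1e+13·exp(-35000/(8.314·354)) = 1e+13·exp(-11.8920) = 1e+13·6.8450e-06 = 6.84e+07 s⁻¹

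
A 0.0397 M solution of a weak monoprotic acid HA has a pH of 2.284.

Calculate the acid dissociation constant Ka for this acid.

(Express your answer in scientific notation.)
K_a = 7.84e-04

[H⁺] = 10^(−pH) = 10^(−2.284) = 5.200e-03 M. For HA ⇌ H⁺ + A⁻, Ka = x²/(C − x) = (5.200e-03)²/(0.0397 − 5.200e-03) = 7.84e-04.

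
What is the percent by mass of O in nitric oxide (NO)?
Mass of O in formula = 16.0 × 1 = 16 g/mol
Molar mass = 30.01 g/mol
% O = (16/30.01) × 100% = 53.32%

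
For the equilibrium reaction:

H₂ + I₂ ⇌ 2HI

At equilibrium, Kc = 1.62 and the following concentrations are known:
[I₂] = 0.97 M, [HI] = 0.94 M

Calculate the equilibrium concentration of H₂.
[H₂] = 0.5623 M

Kc = ([HI]^2) / ([H₂] × [I₂]) = 1.62
[H₂]^1 = (product terms)/(Kc · other reactant terms) = 0.8836 / (1.62 · 0.97) = 0.5623
[H₂] = 0.5623 M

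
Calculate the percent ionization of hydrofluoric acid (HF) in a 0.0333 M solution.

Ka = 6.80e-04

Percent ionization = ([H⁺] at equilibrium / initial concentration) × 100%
Percent ionization = 13.3%

Let x = [H⁺]. Ka = x²/(C - x) ⇒ x² + (6.80e-04)x - (6.80e-04)(0.0333) = 0. x = 4.4307e-03. Percent = (4.4307e-03/0.0333) × 100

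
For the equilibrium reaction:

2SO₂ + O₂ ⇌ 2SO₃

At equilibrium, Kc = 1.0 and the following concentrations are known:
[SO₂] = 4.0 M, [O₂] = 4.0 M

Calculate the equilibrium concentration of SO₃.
[SO₃] = 8.0000 M

Kc = ([SO₃]^2) / ([SO₂]^2 × [O₂]) = 1.0
[SO₃]^2 = Kc · (reactant terms)/(other product terms) = 1.0 · 64 / 1 = 64
[SO₃] = (64)^(1/2) = 8.0000 M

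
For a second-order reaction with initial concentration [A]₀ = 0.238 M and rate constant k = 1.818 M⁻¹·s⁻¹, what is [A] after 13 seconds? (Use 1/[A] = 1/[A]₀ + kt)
0.0359 M

1/[A] = 1/[A]₀ + k·t = 1/0.238 + (1.818)·(13) = 4.2017 + 23.6340 = 27.8357
[A] = 1/27.8357 = 0.0359 M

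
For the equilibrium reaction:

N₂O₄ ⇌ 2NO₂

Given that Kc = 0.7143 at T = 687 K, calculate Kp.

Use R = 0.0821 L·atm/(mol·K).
K_p = 40.2884

Δn = (moles gaseous products) − (moles gaseous reactants) = 1
T = 687 K; RT = 0.0821 × 687 = 56.4027
Kp = Kc·(RT)^Δn = 0.7143 × (56.4027)^1 = 0.7143 × 56.4027 = 40.2884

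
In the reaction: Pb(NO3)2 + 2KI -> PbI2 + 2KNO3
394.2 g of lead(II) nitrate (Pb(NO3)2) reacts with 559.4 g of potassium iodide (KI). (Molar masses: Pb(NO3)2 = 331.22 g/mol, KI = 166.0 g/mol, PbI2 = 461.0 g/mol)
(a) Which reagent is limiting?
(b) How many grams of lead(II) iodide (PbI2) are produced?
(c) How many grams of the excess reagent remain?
(a) Pb(NO3)2, (b) 548.7 g, (c) 164.3 g

Moles of Pb(NO3)2 = 394.2 g ÷ 331.22 g/mol = 1.19015 mol
Moles of KI = 559.4 g ÷ 166.0 g/mol = 3.36988 mol
Moles ÷ coefficient: Pb(NO3)2: 1.19015/1 = 1.19, KI: 3.36988/2 = 1.685
(a) Pb(NO3)2 has the smaller value, so Pb(NO3)2 is the limiting reagent.
(b) Moles of PbI2 = 1.19015 mol Pb(NO3)2 × (1/1) = 1.19015 mol; mass = 1.19015 mol × 461.0 g/mol = 548.7 g
(c) KI consumed = 1.19015 × (2/1) = 2.38029 mol; remaining = 3.36988 − 2.38029 = 0.989588 mol; mass = 0.989588 mol × 166.0 g/mol = 164.3 g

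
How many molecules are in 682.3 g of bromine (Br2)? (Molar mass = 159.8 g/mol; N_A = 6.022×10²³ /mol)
Moles = 682.3 g ÷ 159.8 g/mol = 4.26971 mol
Molecules = 4.26971 mol × 6.022×10²³ /mol = 2.571e+24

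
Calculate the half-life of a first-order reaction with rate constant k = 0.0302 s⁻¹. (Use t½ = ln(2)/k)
22.95 s

t½ = ln(2)/k = 0.6931/0.0302 = 22.95 s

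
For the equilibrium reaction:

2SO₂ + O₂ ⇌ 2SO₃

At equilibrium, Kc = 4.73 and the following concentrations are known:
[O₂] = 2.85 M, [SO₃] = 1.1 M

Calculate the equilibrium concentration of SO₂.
[SO₂] = 0.2996 M

Kc = ([SO₃]^2) / ([SO₂]^2 × [O₂]) = 4.73
[SO₂]^2 = (product terms)/(Kc · other reactant terms) = 1.21 / (4.73 · 2.85) = 0.089759
[SO₂] = (0.089759)^(1/2) = 0.2996 M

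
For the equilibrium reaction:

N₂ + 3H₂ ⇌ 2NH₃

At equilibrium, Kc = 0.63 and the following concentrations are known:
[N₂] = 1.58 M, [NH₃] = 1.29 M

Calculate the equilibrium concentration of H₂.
[H₂] = 1.1868 M

Kc = ([NH₃]^2) / ([N₂] × [H₂]^3) = 0.63
[H₂]^3 = (product terms)/(Kc · other reactant terms) = 1.6641 / (0.63 · 1.58) = 1.6718
[H₂] = (1.6718)^(1/3) = 1.1868 M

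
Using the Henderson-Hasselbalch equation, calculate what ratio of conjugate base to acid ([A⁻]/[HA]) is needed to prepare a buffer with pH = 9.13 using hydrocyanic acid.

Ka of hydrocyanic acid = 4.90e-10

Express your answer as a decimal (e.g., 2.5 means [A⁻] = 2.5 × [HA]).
[A⁻]/[HA] = 0.661

pKa = −log(4.90e-10) = 9.3098. pH = pKa + log([A⁻]/[HA]). 9.13 = 9.3098 + log(ratio). log(ratio) = 9.13 − 9.3098 = -0.1798. ratio = 10^(-0.1798) = 0.661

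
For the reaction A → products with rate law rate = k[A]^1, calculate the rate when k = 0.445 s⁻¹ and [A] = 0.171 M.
0.0761 M/s

rate = k·[A]^1 = 0.445·(0.171)^1 = 0.445·0.171 = 0.0761 M/s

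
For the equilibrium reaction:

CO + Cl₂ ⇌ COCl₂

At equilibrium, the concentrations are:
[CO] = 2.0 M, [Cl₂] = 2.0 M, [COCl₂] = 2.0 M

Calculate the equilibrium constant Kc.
K_c = 0.5000

Kc = ([COCl₂]) / ([CO] × [Cl₂])
   = ((2.0)) / ((2.0)·(2.0))
   = 2 / 4 = 0.5000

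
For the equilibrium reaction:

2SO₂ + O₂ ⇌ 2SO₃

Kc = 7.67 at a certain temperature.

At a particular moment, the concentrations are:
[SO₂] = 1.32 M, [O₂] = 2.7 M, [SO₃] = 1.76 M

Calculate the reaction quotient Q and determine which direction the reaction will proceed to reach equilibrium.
Q = 0.658, Q < K, reaction proceeds forward (toward products)

Q = ([SO₃]^2) / ([SO₂]^2 × [O₂])
  = ((1.76)^2) / ((1.32)^2·(2.7)) = 3.0976/4.7045 = 0.6584
Since Q = 0.6584 < Kc = 7.67, the reaction proceeds forward (toward products) to reach equilibrium.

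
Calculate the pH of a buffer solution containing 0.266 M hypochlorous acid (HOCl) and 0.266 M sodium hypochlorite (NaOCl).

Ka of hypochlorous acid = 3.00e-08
pH = 7.52

pKa = -log(3.00e-08) = 7.52. pH = pKa + log([A⁻]/[HA]) = 7.52 + log(0.266/0.266)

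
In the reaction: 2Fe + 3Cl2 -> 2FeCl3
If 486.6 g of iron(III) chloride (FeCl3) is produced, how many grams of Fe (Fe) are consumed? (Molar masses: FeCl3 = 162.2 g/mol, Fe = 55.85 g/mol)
Moles of FeCl3 = 486.6 g ÷ 162.2 g/mol = 3 mol
Mole ratio: 2 mol Fe / 2 mol FeCl3
Moles of Fe = 3 × (2/2) = 3 mol
Mass of Fe = 3 mol × 55.85 g/mol = 167.6 g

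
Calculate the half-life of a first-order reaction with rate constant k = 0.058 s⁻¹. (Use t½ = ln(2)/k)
11.95 s

t½ = ln(2)/k = 0.6931/0.058 = 11.95 s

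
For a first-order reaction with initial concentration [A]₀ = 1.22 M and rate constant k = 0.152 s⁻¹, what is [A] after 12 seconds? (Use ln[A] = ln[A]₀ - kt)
0.1969 M

ln[A] = ln[A]₀ - k·t = ln(1.22) - (0.152)·(12) = 0.1989 - 1.8240 = -1.6251
[A] = e^(-1.6251) = 0.1969 M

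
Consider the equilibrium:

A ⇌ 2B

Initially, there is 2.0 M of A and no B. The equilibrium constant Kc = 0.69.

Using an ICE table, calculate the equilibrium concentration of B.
[B] = 1.015 M

ICE: [A] = 2.0 − x, [B] = 2x.
Kc = (2x)²/(2.0 − x) = 0.69 ⇒ 4x² + 0.69x − 1.38 = 0.
x = (−0.69 + √(0.69² + 4·4·1.38))/(2·4) = (−0.69 + √22.556)/8 = 0.50742.
[B] = 2x = 1.015 M.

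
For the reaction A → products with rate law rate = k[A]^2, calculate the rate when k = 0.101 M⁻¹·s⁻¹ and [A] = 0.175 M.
0.003093 M/s

rate = k·[A]^2 = 0.101·(0.175)^2 = 0.101·0.030625 = 0.003093 M/s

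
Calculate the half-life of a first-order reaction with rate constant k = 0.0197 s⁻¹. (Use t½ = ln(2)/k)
35.19 s

t½ = ln(2)/k = 0.6931/0.0197 = 35.19 s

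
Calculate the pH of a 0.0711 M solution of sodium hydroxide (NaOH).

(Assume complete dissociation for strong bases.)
pH = 12.85

[OH⁻] = 0.0711 M for strong base. pOH = -log[OH⁻] = 1.15, pH = 14 - pOH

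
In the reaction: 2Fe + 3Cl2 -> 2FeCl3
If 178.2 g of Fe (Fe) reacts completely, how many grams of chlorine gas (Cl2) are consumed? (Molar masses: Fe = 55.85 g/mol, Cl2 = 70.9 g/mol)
Moles of Fe = 178.2 g ÷ 55.85 g/mol = 3.19069 mol
Mole ratio: 3 mol Cl2 / 2 mol Fe
Moles of Cl2 = 3.19069 × (3/2) = 4.78603 mol
Mass of Cl2 = 4.78603 mol × 70.9 g/mol = 339.3 g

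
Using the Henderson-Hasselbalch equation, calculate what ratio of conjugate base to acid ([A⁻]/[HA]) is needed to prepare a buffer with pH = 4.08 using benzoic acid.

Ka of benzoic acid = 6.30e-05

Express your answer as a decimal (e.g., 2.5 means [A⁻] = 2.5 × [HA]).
[A⁻]/[HA] = 0.757

pKa = −log(6.30e-05) = 4.2007. pH = pKa + log([A⁻]/[HA]). 4.08 = 4.2007 + log(ratio). log(ratio) = 4.08 − 4.2007 = -0.1207. ratio = 10^(-0.1207) = 0.757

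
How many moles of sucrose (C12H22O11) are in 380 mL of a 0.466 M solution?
Moles = Molarity × Volume (L)
Moles = 0.466 M × 0.38 L = 0.1771 mol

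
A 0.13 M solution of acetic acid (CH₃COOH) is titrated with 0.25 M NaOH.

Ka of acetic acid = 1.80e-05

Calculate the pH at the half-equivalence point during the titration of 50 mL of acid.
pH = pKa = 4.74

At the half-equivalence point, [HA] = [A⁻], so by Henderson–Hasselbalch pH = pKa + log(1) = pKa.
pKa = −log(1.80e-05) = 4.74.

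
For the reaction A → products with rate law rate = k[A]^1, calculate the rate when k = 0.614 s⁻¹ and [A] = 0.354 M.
0.2174 M/s

rate = k·[A]^1 = 0.614·(0.354)^1 = 0.614·0.354 = 0.2174 M/s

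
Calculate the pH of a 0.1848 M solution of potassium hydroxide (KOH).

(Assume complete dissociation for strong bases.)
pH = 13.27

[OH⁻] = 0.1848 M for strong base. pOH = -log[OH⁻] = 0.73, pH = 14 - pOH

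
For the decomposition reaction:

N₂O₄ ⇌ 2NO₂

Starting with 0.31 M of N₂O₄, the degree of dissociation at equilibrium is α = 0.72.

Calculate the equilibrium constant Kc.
K_c = 2.2958

x = α·[A]₀ = 0.72 × 0.31 = 0.2232 M dissociated.
At eq: [N₂O₄] = 0.31 − 0.2232 = 0.0868 M; [NO₂] = 2x = 0.4464 M.
Kc = [NO₂]²/[N₂O₄] = (0.4464)²/0.0868 = 2.296.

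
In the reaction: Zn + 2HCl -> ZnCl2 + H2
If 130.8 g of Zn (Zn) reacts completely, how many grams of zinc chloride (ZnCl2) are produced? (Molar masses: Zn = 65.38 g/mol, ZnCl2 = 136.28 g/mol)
Moles of Zn = 130.8 g ÷ 65.38 g/mol = 2.00061 mol
Mole ratio: 1 mol ZnCl2 / 1 mol Zn
Moles of ZnCl2 = 2.00061 × (1/1) = 2.00061 mol
Mass of ZnCl2 = 2.00061 mol × 136.28 g/mol = 272.6 g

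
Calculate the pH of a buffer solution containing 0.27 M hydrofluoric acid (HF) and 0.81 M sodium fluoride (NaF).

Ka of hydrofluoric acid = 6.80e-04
pH = 3.64

pKa = -log(6.80e-04) = 3.17. pH = pKa + log([A⁻]/[HA]) = 3.17 + log(0.81/0.27)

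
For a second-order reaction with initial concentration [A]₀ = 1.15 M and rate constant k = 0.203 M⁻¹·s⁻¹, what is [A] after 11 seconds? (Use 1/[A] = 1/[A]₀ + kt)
0.3223 M

1/[A] = 1/[A]₀ + k·t = 1/1.15 + (0.203)·(11) = 0.8696 + 2.2330 = 3.1026
[A] = 1/3.1026 = 0.3223 M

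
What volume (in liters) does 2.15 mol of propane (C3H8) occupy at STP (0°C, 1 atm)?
At STP, 1 mol of gas occupies 22.4 L
Volume = 2.15 mol × 22.4 L/mol = 48.16 L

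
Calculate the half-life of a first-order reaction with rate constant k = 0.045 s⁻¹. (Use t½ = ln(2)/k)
15.40 s

t½ = ln(2)/k = 0.6931/0.045 = 15.40 s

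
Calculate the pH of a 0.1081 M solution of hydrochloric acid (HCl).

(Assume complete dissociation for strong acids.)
pH = 0.97

[H⁺] = 0.1081 M for strong acid. pH = -log[H⁺] = -log(0.1081)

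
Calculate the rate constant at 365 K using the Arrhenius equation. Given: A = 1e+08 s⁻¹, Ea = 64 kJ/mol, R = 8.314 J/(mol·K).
6.93e-02 s⁻¹

k = A·exp(-Ea/(R·T)) = 1e+08·exp(-64000/(8.314·365)) = 1e+08·exp(-21.0900) = 1e+08·6.9298e-10 = 6.93e-02 s⁻¹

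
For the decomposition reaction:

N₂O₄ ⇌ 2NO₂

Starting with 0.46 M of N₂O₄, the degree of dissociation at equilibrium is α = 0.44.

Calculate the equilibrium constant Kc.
K_c = 0.6361

x = α·[A]₀ = 0.44 × 0.46 = 0.2024 M dissociated.
At eq: [N₂O₄] = 0.46 − 0.2024 = 0.2576 M; [NO₂] = 2x = 0.4048 M.
Kc = [NO₂]²/[N₂O₄] = (0.4048)²/0.2576 = 0.6361.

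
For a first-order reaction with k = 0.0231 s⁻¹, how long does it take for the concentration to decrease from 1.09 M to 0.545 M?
30.01 s

From ln[A] = ln[A]₀ - k·t: t = ln([A]₀/[A])/k = ln(1.09/0.545)/0.0231 = ln(2.0000)/0.0231 = 0.6931/0.0231 = 30.01 s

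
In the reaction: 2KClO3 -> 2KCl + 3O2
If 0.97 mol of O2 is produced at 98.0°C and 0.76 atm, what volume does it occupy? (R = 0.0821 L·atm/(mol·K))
T = 98.0°C + 273.15 = 371.15 K
V = nRT/P = (0.97 × 0.0821 × 371.15) / 0.76
V = 38.89 L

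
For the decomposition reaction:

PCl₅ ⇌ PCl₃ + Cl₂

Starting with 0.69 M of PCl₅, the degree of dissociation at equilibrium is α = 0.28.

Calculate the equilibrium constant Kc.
K_c = 0.0751

x = α·[A]₀ = 0.28 × 0.69 = 0.1932 M dissociated.
At eq: [PCl₅] = 0.69 − 0.1932 = 0.4968 M; [PCl₃] = [Cl₂] = x = 0.1932 M.
Kc = [PCl₃][Cl₂]/[PCl₅] = (0.1932)²/0.4968 = 0.07513.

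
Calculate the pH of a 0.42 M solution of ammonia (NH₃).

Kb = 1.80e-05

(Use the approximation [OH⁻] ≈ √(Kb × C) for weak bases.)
pH = 11.44

[OH⁻] = √(Kb × C) = √(1.80e-05 × 0.42) = 2.7495e-03. pOH = 2.56, pH = 14 - pOH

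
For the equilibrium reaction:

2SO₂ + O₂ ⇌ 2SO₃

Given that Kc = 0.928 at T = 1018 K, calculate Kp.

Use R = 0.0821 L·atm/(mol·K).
K_p = 0.0111

Δn = (moles gaseous products) − (moles gaseous reactants) = -1
T = 1018 K; RT = 0.0821 × 1018 = 83.5778
Kp = Kc·(RT)^Δn = 0.928 × (83.5778)^-1 = 0.928 × 0.0119649 = 0.0111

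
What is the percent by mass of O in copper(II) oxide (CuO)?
Mass of O in formula = 16.0 × 1 = 16 g/mol
Molar mass = 79.55 g/mol
% O = (16/79.55) × 100% = 20.11%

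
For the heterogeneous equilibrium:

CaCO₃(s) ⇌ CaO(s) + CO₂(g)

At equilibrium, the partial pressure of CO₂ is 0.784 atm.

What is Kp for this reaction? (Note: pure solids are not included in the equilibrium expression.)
K_p = 0.784

Solids (CaCO₃, CaO) have activity 1 and are excluded.
Kp = P(CO₂) = 0.784.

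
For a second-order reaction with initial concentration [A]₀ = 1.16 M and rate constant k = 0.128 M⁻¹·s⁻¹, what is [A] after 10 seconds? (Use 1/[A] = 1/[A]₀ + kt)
0.4668 M

1/[A] = 1/[A]₀ + k·t = 1/1.16 + (0.128)·(10) = 0.8621 + 1.2800 = 2.1421
[A] = 1/2.1421 = 0.4668 M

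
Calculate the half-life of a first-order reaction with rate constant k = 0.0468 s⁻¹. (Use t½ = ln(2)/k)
14.81 s

t½ = ln(2)/k = 0.6931/0.0468 = 14.81 s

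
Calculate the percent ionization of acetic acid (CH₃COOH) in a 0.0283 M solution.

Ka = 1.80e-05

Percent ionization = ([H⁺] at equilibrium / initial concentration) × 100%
Percent ionization = 2.49%

Let x = [H⁺]. Ka = x²/(C - x) ⇒ x² + (1.80e-05)x - (1.80e-05)(0.0283) = 0. x = 7.0478e-04. Percent = (7.0478e-04/0.0283) × 100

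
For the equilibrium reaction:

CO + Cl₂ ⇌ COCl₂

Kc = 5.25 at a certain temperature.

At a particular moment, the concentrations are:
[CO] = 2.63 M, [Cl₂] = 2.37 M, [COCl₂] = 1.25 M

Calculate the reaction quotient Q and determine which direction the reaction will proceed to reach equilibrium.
Q = 0.201, Q < K, reaction proceeds forward (toward products)

Q = ([COCl₂]) / ([CO] × [Cl₂])
  = ((1.25)) / ((2.63)·(2.37)) = 1.25/6.2331 = 0.2005
Since Q = 0.2005 < Kc = 5.25, the reaction proceeds forward (toward products) to reach equilibrium.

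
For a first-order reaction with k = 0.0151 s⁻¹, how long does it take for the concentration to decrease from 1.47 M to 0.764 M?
43.34 s

From ln[A] = ln[A]₀ - k·t: t = ln([A]₀/[A])/k = ln(1.47/0.764)/0.0151 = ln(1.9241)/0.0151 = 0.6544/0.0151 = 43.34 s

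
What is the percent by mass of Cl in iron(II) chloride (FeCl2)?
Mass of Cl in formula = 35.45 × 2 = 70.9 g/mol
Molar mass = 126.75 g/mol
% Cl = (70.9/126.75) × 100% = 55.94%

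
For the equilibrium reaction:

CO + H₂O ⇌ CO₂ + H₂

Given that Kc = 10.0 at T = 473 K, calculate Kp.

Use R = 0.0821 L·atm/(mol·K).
K_p = 10.0000

Δn = (moles gaseous products) − (moles gaseous reactants) = 0
T = 473 K; RT = 0.0821 × 473 = 38.8333
Kp = Kc·(RT)^Δn = 10.0 × (38.8333)^0 = 10.0 × 1 = 10.0000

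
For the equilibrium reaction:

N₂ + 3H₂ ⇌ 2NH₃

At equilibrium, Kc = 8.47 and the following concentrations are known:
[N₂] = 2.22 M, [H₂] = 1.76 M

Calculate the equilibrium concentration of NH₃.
[NH₃] = 10.1248 M

Kc = ([NH₃]^2) / ([N₂] × [H₂]^3) = 8.47
[NH₃]^2 = Kc · (reactant terms)/(other product terms) = 8.47 · 12.103 / 1 = 102.51
[NH₃] = (102.51)^(1/2) = 10.1248 M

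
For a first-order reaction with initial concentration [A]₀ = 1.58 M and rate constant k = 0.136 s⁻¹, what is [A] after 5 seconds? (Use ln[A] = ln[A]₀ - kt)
0.8005 M

ln[A] = ln[A]₀ - k·t = ln(1.58) - (0.136)·(5) = 0.4574 - 0.6800 = -0.2226
[A] = e^(-0.2226) = 0.8005 M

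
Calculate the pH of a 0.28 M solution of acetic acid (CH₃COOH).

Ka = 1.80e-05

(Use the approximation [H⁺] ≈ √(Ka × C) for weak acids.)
pH = 2.65

[H⁺] = √(Ka × C) = √(1.80e-05 × 0.28) = 2.2450e-03. pH = -log(2.2450e-03)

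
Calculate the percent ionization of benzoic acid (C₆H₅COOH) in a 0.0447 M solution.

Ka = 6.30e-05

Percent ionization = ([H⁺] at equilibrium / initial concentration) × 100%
Percent ionization = 3.68%

Let x = [H⁺]. Ka = x²/(C - x) ⇒ x² + (6.30e-05)x - (6.30e-05)(0.0447) = 0. x = 1.6469e-03. Percent = (1.6469e-03/0.0447) × 100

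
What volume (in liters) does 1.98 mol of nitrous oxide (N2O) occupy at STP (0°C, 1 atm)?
At STP, 1 mol of gas occupies 22.4 L
Volume = 1.98 mol × 22.4 L/mol = 44.35 L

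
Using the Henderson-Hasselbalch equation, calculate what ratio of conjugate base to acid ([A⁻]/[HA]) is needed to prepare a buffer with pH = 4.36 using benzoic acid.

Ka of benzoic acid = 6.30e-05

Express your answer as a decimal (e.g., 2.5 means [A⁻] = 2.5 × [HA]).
[A⁻]/[HA] = 1.443

pKa = −log(6.30e-05) = 4.2007. pH = pKa + log([A⁻]/[HA]). 4.36 = 4.2007 + log(ratio). log(ratio) = 4.36 − 4.2007 = 0.1593. ratio = 10^(0.1593) = 1.443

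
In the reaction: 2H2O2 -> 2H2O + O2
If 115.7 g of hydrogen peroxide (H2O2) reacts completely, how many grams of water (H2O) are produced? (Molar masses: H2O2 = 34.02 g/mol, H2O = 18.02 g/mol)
Moles of H2O2 = 115.7 g ÷ 34.02 g/mol = 3.40094 mol
Mole ratio: 2 mol H2O / 2 mol H2O2
Moles of H2O = 3.40094 × (2/2) = 3.40094 mol
Mass of H2O = 3.40094 mol × 18.02 g/mol = 61.28 g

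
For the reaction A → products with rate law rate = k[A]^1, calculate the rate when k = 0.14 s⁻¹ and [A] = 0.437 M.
0.06118 M/s

rate = k·[A]^1 = 0.14·(0.437)^1 = 0.14·0.437 = 0.06118 M/s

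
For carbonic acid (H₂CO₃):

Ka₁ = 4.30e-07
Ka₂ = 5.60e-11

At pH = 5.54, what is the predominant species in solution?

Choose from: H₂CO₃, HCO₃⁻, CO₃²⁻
H₂CO₃

pKa1 = 6.37, pKa2 = 10.25. Each pKa is the crossover between adjacent species; pH = 5.54 lies in the region where H₂CO₃ predominates.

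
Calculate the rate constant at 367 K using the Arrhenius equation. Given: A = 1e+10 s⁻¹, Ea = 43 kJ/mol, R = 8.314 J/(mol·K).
7.58e+03 s⁻¹

k = A·exp(-Ea/(R·T)) = 1e+10·exp(-43000/(8.314·367)) = 1e+10·exp(-14.0926) = 1e+10·7.5796e-07 = 7.58e+03 s⁻¹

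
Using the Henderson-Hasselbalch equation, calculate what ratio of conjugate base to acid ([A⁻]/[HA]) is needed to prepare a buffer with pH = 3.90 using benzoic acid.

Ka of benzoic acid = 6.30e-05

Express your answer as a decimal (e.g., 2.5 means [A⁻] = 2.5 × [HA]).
[A⁻]/[HA] = 0.500

pKa = −log(6.30e-05) = 4.2007. pH = pKa + log([A⁻]/[HA]). 3.90 = 4.2007 + log(ratio). log(ratio) = 3.90 − 4.2007 = -0.3007. ratio = 10^(-0.3007) = 0.500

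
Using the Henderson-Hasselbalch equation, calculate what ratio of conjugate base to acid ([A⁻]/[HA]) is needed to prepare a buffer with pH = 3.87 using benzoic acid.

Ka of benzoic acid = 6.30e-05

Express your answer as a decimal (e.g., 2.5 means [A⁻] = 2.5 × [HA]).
[A⁻]/[HA] = 0.467

pKa = −log(6.30e-05) = 4.2007. pH = pKa + log([A⁻]/[HA]). 3.87 = 4.2007 + log(ratio). log(ratio) = 3.87 − 4.2007 = -0.3307. ratio = 10^(-0.3307) = 0.467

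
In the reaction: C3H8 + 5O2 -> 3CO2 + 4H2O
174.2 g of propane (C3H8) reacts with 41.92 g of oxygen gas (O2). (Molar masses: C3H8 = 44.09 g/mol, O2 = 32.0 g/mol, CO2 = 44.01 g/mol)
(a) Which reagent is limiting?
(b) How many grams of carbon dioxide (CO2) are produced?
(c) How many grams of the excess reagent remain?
(a) O2, (b) 34.59 g, (c) 162.6 g

Moles of C3H8 = 174.2 g ÷ 44.09 g/mol = 3.95101 mol
Moles of O2 = 41.92 g ÷ 32.0 g/mol = 1.31 mol
Moles ÷ coefficient: C3H8: 3.95101/1 = 3.951, O2: 1.31/5 = 0.262
(a) O2 has the smaller value, so O2 is the limiting reagent.
(b) Moles of CO2 = 1.31 mol O2 × (3/5) = 0.786 mol; mass = 0.786 mol × 44.01 g/mol = 34.59 g
(c) C3H8 consumed = 1.31 × (1/5) = 0.262 mol; remaining = 3.95101 − 0.262 = 3.68901 mol; mass = 3.68901 mol × 44.09 g/mol = 162.6 g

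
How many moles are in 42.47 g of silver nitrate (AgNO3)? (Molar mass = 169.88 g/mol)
Moles = 42.47 g ÷ 169.88 g/mol = 0.25 mol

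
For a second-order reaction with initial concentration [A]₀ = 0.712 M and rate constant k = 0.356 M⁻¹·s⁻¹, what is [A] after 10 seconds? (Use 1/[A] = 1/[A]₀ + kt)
0.2014 M

1/[A] = 1/[A]₀ + k·t = 1/0.712 + (0.356)·(10) = 1.4045 + 3.5600 = 4.9645
[A] = 1/4.9645 = 0.2014 M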